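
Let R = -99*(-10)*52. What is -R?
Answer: -51480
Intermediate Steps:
R = 51480 (R = 990*52 = 51480)
-R = -1*51480 = -51480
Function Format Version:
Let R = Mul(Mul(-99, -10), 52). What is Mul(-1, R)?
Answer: -51480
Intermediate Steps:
R = 51480 (R = Mul(990, 52) = 51480)
Mul(-1, R) = Mul(-1, 51480) = -51480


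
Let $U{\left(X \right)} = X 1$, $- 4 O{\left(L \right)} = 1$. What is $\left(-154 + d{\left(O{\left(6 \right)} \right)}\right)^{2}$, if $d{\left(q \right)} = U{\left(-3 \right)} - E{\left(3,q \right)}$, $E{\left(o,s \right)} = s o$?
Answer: $\frac{390625}{16} \approx 24414.0$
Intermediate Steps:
$O{\left(L \right)} = - \frac{1}{4}$ ($O{\left(L \right)} = \left(- \frac{1}{4}\right) 1 = - \frac{1}{4}$)
$U{\left(X \right)} = X$
$E{\left(o,s \right)} = o s$
$d{\left(q \right)} = -3 - 3 q$
$\left(-154 + d{\left(O{\left(6 \right)} \right)}\right)^{2} = \left(-154 - \frac{9}{4}\right)^{2} = \left(- \frac{625}{4}\right)^{2} = \frac{390625}{16}$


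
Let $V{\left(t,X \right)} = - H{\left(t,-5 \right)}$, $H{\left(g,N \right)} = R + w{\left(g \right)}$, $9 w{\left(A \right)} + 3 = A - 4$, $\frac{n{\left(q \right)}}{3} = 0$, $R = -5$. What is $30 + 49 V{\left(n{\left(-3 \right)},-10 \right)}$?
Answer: $\frac{2818}{9} \approx 313.11$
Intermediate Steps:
$n{\left(q \right)} = 0$ ($n{\left(q \right)} = 3 \cdot 0 = 0$)
$w{\left(A \right)} = - \frac{7}{9} + \frac{A}{9}$ ($w{\left(A \right)} = - \frac{1}{3} + \frac{A - 4}{9} = - \frac{1}{3} + \frac{-4 + A}{9} = - \frac{1}{3} + \left(- \frac{4}{9} + \frac{A}{9}\right) = - \frac{7}{9} + \frac{A}{9}$)
$H{\left(g,N \right)} = - \frac{52}{9} + \frac{g}{9}$ ($H{\left(g,N \right)} = -5 + \left(- \frac{7}{9} + \frac{g}{9}\right) = - \frac{52}{9} + \frac{g}{9}$)
$V{\left(t,X \right)} = \frac{52}{9} - \frac{t}{9}$ ($V{\left(t,X \right)} = - (- \frac{52}{9} + \frac{t}{9}) = \frac{52}{9} - \frac{t}{9}$)
$30 + 49 V{\left(n{\left(-3 \right)},-10 \right)} = 30 + 49 \left(\frac{52}{9} - 0\right) = 30 + 49 \left(\frac{52}{9} + 0\right) = 30 + 49 \cdot \frac{52}{9} = 30 + \frac{2548}{9} = \frac{2818}{9}$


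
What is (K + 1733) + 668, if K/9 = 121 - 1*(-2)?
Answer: 3508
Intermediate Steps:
K = 1107 (K = 9*(121 - 1*(-2)) = 9*(121 + 2) = 9*123 = 1107)
(K + 1733) + 668 = (1107 + 1733) + 668 = 2840 + 668 = 3508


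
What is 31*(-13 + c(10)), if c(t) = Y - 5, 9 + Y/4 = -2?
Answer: -1922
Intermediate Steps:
Y = -44 (Y = -36 + 4*(-2) = -36 - 8 = -44)
c(t) = -49 (c(t) = -44 - 5 = -49)
31*(-13 + c(10)) = 31*(-13 - 49) = 31*(-62) = -1922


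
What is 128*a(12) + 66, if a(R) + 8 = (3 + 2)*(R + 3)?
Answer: 8642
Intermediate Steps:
a(R) = 7 + 5*R (a(R) = -8 + (3 + 2)*(R + 3) = -8 + 5*(3 + R) = -8 + (15 + 5*R) = 7 + 5*R)
128*a(12) + 66 = 128*(7 + 5*12) + 66 = 128*(7 + 60) + 66 = 128*67 + 66 = 8576 + 66 = 8642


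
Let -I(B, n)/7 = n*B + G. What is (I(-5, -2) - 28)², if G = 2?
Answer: 12544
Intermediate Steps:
I(B, n) = -14 - 7*B*n (I(B, n) = -7*(n*B + 2) = -7*(B*n + 2) = -7*(2 + B*n) = -14 - 7*B*n)
(I(-5, -2) - 28)² = ((-14 - 7*(-5)*(-2)) - 28)² = ((-14 - 70) - 28)² = (-84 - 28)² = (-112)² = 12544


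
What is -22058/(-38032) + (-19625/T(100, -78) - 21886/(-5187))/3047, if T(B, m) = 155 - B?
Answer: 1534852954027/3305982543864 ≈ 0.46427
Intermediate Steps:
-22058/(-38032) + (-19625/T(100, -78) - 21886/(-5187))/3047 = -22058/(-38032) + (-19625/(155 - 1*100) - 21886/(-5187))/3047 = -22058*(-1/38032) + (-19625/(155 - 100) - 21886*(-1/5187))*(1/3047) = 11029/19016 + (-19625/55 + 21886/5187)*(1/3047) = 11029/19016 + (-19625*1/55 + 21886/5187)*(1/3047) = 11029/19016 + (-3925/11 + 21886/5187)*(1/3047) = 11029/19016 - 20118229/57057*1/3047 = 11029/19016 - 20118229/173852679 = 1534852954027/3305982543864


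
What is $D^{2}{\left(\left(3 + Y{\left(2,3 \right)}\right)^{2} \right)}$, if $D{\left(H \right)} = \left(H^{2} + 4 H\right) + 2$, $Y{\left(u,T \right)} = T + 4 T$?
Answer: $11294163076$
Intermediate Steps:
$Y{\left(u,T \right)} = 5 T$
$D{\left(H \right)} = 2 + H^{2} + 4 H$
$D^{2}{\left(\left(3 + Y{\left(2,3 \right)}\right)^{2} \right)} = \left(2 + \left(\left(3 + 5 \cdot 3\right)^{2}\right)^{2} + 4 \left(3 + 5 \cdot 3\right)^{2}\right)^{2} = \left(2 + \left(\left(3 + 15\right)^{2}\right)^{2} + 4 \left(3 + 15\right)^{2}\right)^{2} = \left(2 + \left(18^{2}\right)^{2} + 4 \cdot 18^{2}\right)^{2} = \left(2 + 324^{2} + 4 \cdot 324\right)^{2} = \left(2 + 104976 + 1296\right)^{2} = 106274^{2} = 11294163076$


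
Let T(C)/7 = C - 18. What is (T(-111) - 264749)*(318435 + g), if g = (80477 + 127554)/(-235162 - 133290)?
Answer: -7792091486169257/92113 ≈ -8.4593e+10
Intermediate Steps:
g = -208031/368452 (g = 208031/(-368452) = 208031*(-1/368452) = -208031/368452 ≈ -0.56461)
T(C) = -126 + 7*C (T(C) = 7*(C - 18) = 7*(-18 + C) = -126 + 7*C)
(T(-111) - 264749)*(318435 + g) = ((-126 + 7*(-111)) - 264749)*(318435 - 208031/368452) = ((-126 - 777) - 264749)*(117327804589/368452) = (-903 - 264749)*(117327804589/368452) = -265652*117327804589/368452 = -7792091486169257/92113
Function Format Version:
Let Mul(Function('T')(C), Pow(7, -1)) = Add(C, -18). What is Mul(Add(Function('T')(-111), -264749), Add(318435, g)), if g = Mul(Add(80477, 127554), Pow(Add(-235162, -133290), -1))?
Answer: Rational(-7792091486169257, 92113) ≈ -8.4593e+10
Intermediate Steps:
g = Rational(-208031, 368452) (g = Mul(208031, Pow(-368452, -1)) = Mul(208031, Rational(-1, 368452)) = Rational(-208031, 368452) ≈ -0.56461)
Function('T')(C) = Add(-126, Mul(7, C)) (Function('T')(C) = Mul(7, Add(C, -18)) = Mul(7, Add(-18, C)) = Add(-126, Mul(7, C)))
Mul(Add(Function('T')(-111), -264749), Add(318435, g)) = Mul(Add(Add(-126, Mul(7, -111)), -264749), Add(318435, Rational(-208031, 368452))) = Mul(Add(Add(-126, -777), -264749), Rational(117327804589, 368452)) = Mul(Add(-903, -264749), Rational(117327804589, 368452)) = Mul(-265652, Rational(117327804589, 368452)) = Rational(-7792091486169257, 92113)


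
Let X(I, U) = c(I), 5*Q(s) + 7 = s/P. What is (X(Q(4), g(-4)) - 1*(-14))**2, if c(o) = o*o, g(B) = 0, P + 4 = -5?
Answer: 1078399921/4100625 ≈ 262.98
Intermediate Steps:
P = -9 (P = -4 - 5 = -9)
c(o) = o**2
Q(s) = -7/5 - s/45 (Q(s) = -7/5 + (s/(-9))/5 = -7/5 + (s*(-1/9))/5 = -7/5 + (-s/9)/5 = -7/5 - s/45)
X(I, U) = I**2
(X(Q(4), g(-4)) - 1*(-14))**2 = ((-7/5 - 1/45*4)**2 - 1*(-14))**2 = ((-7/5 - 4/45)**2 + 14)**2 = ((-67/45)**2 + 14)**2 = (4489/2025 + 14)**2 = (32839/2025)**2 = 1078399921/4100625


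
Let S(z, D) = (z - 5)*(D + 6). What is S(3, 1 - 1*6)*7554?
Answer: -15108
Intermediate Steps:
S(z, D) = (-5 + z)*(6 + D)
S(3, 1 - 1*6)*7554 = (-30 - 5*(1 - 1*6) + 6*3 + (1 - 1*6)*3)*7554 = (-30 - 5*(1 - 6) + 18 + (1 - 6)*3)*7554 = (-30 - 5*(-5) + 18 - 5*3)*7554 = (-30 + 25 + 18 - 15)*7554 = -2*7554 = -15108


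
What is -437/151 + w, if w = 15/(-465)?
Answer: -13698/4681 ≈ -2.9263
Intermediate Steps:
w = -1/31 (w = 15*(-1/465) = -1/31 ≈ -0.032258)
-437/151 + w = -437/151 - 1/31 = -13698/4681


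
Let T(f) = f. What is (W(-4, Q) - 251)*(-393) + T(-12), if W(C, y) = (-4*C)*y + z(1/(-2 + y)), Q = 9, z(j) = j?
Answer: 293880/7 ≈ 41983.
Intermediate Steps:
W(C, y) = 1/(-2 + y) - 4*C*y (W(C, y) = (-4*C)*y + 1/(-2 + y) = -4*C*y + 1/(-2 + y) = 1/(-2 + y) - 4*C*y)
(W(-4, Q) - 251)*(-393) + T(-12) = ((1 - 4*(-4)*9*(-2 + 9))/(-2 + 9) - 251)*(-393) - 12 = ((1 - 4*(-4)*9*7)/7 - 251)*(-393) - 12 = ((1 + 1008)/7 - 251)*(-393) - 12 = ((1/7)*1009 - 251)*(-393) - 12 = (1009/7 - 251)*(-393) - 12 = -748/7*(-393) - 12 = 293964/7 - 12 = 293880/7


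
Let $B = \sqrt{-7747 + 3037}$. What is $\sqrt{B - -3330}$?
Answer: $\sqrt{3330 + i \sqrt{4710}} \approx 57.709 + 0.5946 i$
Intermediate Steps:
$B = i \sqrt{4710}$ ($B = \sqrt{-4710} = i \sqrt{4710} \approx 68.629 i$)
$\sqrt{B - -3330} = \sqrt{i \sqrt{4710} - -3330} = \sqrt{i \sqrt{4710} + 3330} = \sqrt{3330 + i \sqrt{4710}}$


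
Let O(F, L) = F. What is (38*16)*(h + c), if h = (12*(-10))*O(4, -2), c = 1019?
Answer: 327712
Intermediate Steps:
h = -480 (h = (12*(-10))*4 = -120*4 = -480)
(38*16)*(h + c) = (38*16)*(-480 + 1019) = 608*539 = 327712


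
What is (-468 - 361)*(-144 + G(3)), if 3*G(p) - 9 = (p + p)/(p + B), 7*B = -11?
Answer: 578642/5 ≈ 1.1573e+5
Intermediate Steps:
B = -11/7 (B = (⅐)*(-11) = -11/7 ≈ -1.5714)
G(p) = 3 + 2*p/(3*(-11/7 + p)) (G(p) = 3 + ((p + p)/(p - 11/7))/3 = 3 + ((2*p)/(-11/7 + p))/3 = 3 + (2*p/(-11/7 + p))/3 = 3 + 2*p/(3*(-11/7 + p)))
(-468 - 361)*(-144 + G(3)) = (-468 - 361)*(-144 + 11*(-9 + 7*3)/(3*(-11 + 7*3))) = -829*(-144 + 11*(-9 + 21)/(3*(-11 + 21))) = -829*(-144 + (11/3)*12/10) = -829*(-144 + (11/3)*(⅒)*12) = -829*(-144 + 22/5) = -829*(-698/5) = 578642/5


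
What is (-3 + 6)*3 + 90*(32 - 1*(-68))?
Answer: 9009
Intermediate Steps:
(-3 + 6)*3 + 90*(32 - 1*(-68)) = 3*3 + 90*(32 + 68) = 9 + 90*100 = 9 + 9000 = 9009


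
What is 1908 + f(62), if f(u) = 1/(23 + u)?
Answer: 162181/85 ≈ 1908.0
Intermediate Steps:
1908 + f(62) = 1908 + 1/(23 + 62) = 1908 + 1/85 = 162181/85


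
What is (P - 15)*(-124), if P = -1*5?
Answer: 2480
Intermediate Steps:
P = -5
(P - 15)*(-124) = (-5 - 15)*(-124) = -20*(-124) = 2480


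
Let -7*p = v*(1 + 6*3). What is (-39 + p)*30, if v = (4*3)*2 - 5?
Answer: -19020/7 ≈ -2717.1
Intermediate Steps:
v = 19 (v = 12*2 - 5 = 24 - 5 = 19)
p = -361/7 (p = -19*(1 + 6*3)/7 = -19*(1 + 18)/7 = -19*19/7 = -⅐*361 = -361/7 ≈ -51.571)
(-39 + p)*30 = (-39 - 361/7)*30 = -634/7*30 = -19020/7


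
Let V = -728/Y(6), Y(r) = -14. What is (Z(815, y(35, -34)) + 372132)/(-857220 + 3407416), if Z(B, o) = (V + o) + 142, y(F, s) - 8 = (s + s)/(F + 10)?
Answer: 8377481/57379410 ≈ 0.14600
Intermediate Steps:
y(F, s) = 8 + 2*s/(10 + F) (y(F, s) = 8 + (s + s)/(F + 10) = 8 + (2*s)/(10 + F) = 8 + 2*s/(10 + F))
V = 52 (V = -728/(-14) = -728*(-1/14) = 52)
Z(B, o) = 194 + o (Z(B, o) = (52 + o) + 142 = 194 + o)
(Z(815, y(35, -34)) + 372132)/(-857220 + 3407416) = ((194 + 2*(40 - 34 + 4*35)/(10 + 35)) + 372132)/(-857220 + 3407416) = ((194 + 2*(40 - 34 + 140)/45) + 372132)/2550196 = ((194 + 2*(1/45)*146) + 372132)*(1/2550196) = ((194 + 292/45) + 372132)*(1/2550196) = (9022/45 + 372132)*(1/2550196) = (16754962/45)*(1/2550196) = 8377481/57379410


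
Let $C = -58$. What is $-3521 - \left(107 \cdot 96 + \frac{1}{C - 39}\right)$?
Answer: $- \frac{1337920}{97} \approx -13793.0$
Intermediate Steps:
$-3521 - \left(107 \cdot 96 + \frac{1}{C - 39}\right) = -3521 - \left(107 \cdot 96 + \frac{1}{-58 - 39}\right) = -3521 - \left(10272 + \frac{1}{-97}\right) = -3521 - \left(10272 - \frac{1}{97}\right) = -3521 - \frac{996383}{97} = - \frac{1337920}{97}$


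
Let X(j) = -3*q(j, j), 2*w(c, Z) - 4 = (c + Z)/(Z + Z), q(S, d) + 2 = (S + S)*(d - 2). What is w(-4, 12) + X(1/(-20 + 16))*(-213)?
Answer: -13367/24 ≈ -556.96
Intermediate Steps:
q(S, d) = -2 + 2*S*(-2 + d) (q(S, d) = -2 + (S + S)*(d - 2) = -2 + (2*S)*(-2 + d) = -2 + 2*S*(-2 + d))
w(c, Z) = 2 + (Z + c)/(4*Z) (w(c, Z) = 2 + ((c + Z)/(Z + Z))/2 = 2 + ((Z + c)/((2*Z)))/2 = 2 + ((Z + c)*(1/(2*Z)))/2 = 2 + ((Z + c)/(2*Z))/2 = 2 + (Z + c)/(4*Z))
X(j) = 6 - 6*j² + 12*j (X(j) = -3*(-2 - 4*j + 2*j*j) = -3*(-2 - 4*j + 2*j²) = 6 - 6*j² + 12*j)
w(-4, 12) + X(1/(-20 + 16))*(-213) = (¼)*(-4 + 9*12)/12 + (6 - 6/(-20 + 16)² + 12/(-20 + 16))*(-213) = (¼)*(1/12)*(-4 + 108) + (6 - 6*(1/(-4))² + 12/(-4))*(-213) = (¼)*(1/12)*104 + (6 - 6*(-¼)² + 12*(-¼))*(-213) = 13/6 + (6 - 6*1/16 - 3)*(-213) = 13/6 + (6 - 3/8 - 3)*(-213) = 13/6 + (21/8)*(-213) = 13/6 - 4473/8 = -13367/24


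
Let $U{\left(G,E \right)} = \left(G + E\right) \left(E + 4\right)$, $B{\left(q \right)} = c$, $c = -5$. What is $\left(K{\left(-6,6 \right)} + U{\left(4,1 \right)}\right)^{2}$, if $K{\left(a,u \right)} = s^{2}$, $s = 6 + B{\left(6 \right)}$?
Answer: $676$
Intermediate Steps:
$B{\left(q \right)} = -5$
$s = 1$ ($s = 6 - 5 = 1$)
$U{\left(G,E \right)} = \left(4 + E\right) \left(E + G\right)$ ($U{\left(G,E \right)} = \left(E + G\right) \left(4 + E\right) = \left(4 + E\right) \left(E + G\right)$)
$K{\left(a,u \right)} = 1$ ($K{\left(a,u \right)} = 1^{2} = 1$)
$\left(K{\left(-6,6 \right)} + U{\left(4,1 \right)}\right)^{2} = \left(1 + \left(1^{2} + 4 \cdot 1 + 4 \cdot 4 + 1 \cdot 4\right)\right)^{2} = \left(1 + \left(1 + 4 + 16 + 4\right)\right)^{2} = \left(1 + 25\right)^{2} = 26^{2} = 676$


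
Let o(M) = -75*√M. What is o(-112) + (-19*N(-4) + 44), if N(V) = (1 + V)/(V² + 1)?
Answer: 805/17 - 300*I*√7 ≈ 47.353 - 793.73*I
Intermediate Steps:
N(V) = (1 + V)/(1 + V²)
o(-112) + (-19*N(-4) + 44) = -300*I*√7 + (-19*(1 - 4)/(1 + (-4)²) + 44) = -300*I*√7 + (-19*(-3)/(1 + 16) + 44) = -300*I*√7 + (-19*(-3)/17 + 44) = -300*I*√7 + (-19*(-3/17) + 44) = -300*I*√7 + (57/17 + 44) = -300*I*√7 + 805/17 = 805/17 - 300*I*√7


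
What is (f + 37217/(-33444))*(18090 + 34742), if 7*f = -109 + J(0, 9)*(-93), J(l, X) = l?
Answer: -51589325320/58527 ≈ -8.8146e+5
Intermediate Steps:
f = -109/7 (f = (-109 + 0*(-93))/7 = (-109 + 0)/7 = (1/7)*(-109) = -109/7 ≈ -15.571)
(f + 37217/(-33444))*(18090 + 34742) = (-109/7 + 37217/(-33444))*(18090 + 34742) = (-109/7 + 37217*(-1/33444))*52832 = (-109/7 - 37217/33444)*52832 = -3905915/234108*52832 = -51589325320/58527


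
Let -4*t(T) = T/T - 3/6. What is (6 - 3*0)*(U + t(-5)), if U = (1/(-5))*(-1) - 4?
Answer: -471/20 ≈ -23.550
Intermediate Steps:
t(T) = -⅛ (t(T) = -(T/T - 3/6)/4 = -(1 - 3*⅙)/4 = -(1 - ½)/4 = -¼*½ = -⅛)
U = -19/5 (U = (1*(-⅕))*(-1) - 4 = -⅕*(-1) - 4 = ⅕ - 4 = -19/5 ≈ -3.8000)
(6 - 3*0)*(U + t(-5)) = (6 - 3*0)*(-19/5 - ⅛) = (6 + 0)*(-157/40) = 6*(-157/40) = -471/20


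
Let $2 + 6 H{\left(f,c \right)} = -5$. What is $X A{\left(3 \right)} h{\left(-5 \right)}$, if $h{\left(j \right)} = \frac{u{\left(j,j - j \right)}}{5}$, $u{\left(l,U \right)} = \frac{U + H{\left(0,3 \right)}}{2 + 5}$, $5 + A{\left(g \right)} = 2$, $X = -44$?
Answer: $- \frac{22}{5} \approx -4.4$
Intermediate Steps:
$H{\left(f,c \right)} = - \frac{7}{6}$ ($H{\left(f,c \right)} = - \frac{1}{3} + \frac{1}{6} \left(-5\right) = - \frac{1}{3} - \frac{5}{6} = - \frac{7}{6}$)
$A{\left(g \right)} = -3$ ($A{\left(g \right)} = -5 + 2 = -3$)
$u{\left(l,U \right)} = - \frac{1}{6} + \frac{U}{7}$ ($u{\left(l,U \right)} = \frac{U - \frac{7}{6}}{2 + 5} = \frac{- \frac{7}{6} + U}{7} = \left(- \frac{7}{6} + U\right) \frac{1}{7} = - \frac{1}{6} + \frac{U}{7}$)
$h{\left(j \right)} = - \frac{1}{30}$ ($h{\left(j \right)} = \frac{- \frac{1}{6} + \frac{j - j}{7}}{5} = \left(- \frac{1}{6} + \frac{1}{7} \cdot 0\right) \frac{1}{5} = \left(- \frac{1}{6} + 0\right) \frac{1}{5} = \left(- \frac{1}{6}\right) \frac{1}{5} = - \frac{1}{30}$)
$X A{\left(3 \right)} h{\left(-5 \right)} = \left(-44\right) \left(-3\right) \left(- \frac{1}{30}\right) = 132 \left(- \frac{1}{30}\right) = - \frac{22}{5}$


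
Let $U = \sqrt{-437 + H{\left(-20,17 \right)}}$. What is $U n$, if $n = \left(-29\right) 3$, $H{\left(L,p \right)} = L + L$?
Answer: $- 261 i \sqrt{53} \approx - 1900.1 i$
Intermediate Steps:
$H{\left(L,p \right)} = 2 L$
$n = -87$
$U = 3 i \sqrt{53}$ ($U = \sqrt{-437 + 2 \left(-20\right)} = \sqrt{-437 - 40} = \sqrt{-477} = 3 i \sqrt{53} \approx 21.84 i$)
$U n = 3 i \sqrt{53} \left(-87\right) = - 261 i \sqrt{53}$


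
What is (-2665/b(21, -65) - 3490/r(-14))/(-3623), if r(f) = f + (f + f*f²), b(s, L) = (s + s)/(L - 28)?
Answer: -4090315/2510739 ≈ -1.6291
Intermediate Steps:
b(s, L) = 2*s/(-28 + L) (b(s, L) = (2*s)/(-28 + L) = 2*s/(-28 + L))
r(f) = f³ + 2*f (r(f) = f + (f + f³) = f³ + 2*f)
(-2665/b(21, -65) - 3490/r(-14))/(-3623) = (-2665/(2*21/(-28 - 65)) - 3490*(-1/(14*(2 + (-14)²))))/(-3623) = (-2665/(2*21/(-93)) - 3490*(-1/(14*(2 + 196))))*(-1/3623) = (-2665/(2*21*(-1/93)) - 3490/((-14*198)))*(-1/3623) = (-2665/(-14/31) - 3490/(-2772))*(-1/3623) = (-2665*(-31/14) - 3490*(-1/2772))*(-1/3623) = (82615/14 + 1745/1386)*(-1/3623) = (4090315/693)*(-1/3623) = -4090315/2510739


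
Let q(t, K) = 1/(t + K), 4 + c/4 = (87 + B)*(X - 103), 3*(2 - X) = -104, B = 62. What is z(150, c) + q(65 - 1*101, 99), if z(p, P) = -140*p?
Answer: -1322999/63 ≈ -21000.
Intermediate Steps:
X = 110/3 (X = 2 - 1/3*(-104) = 2 + 104/3 = 110/3 ≈ 36.667)
c = -118652/3 (c = -16 + 4*((87 + 62)*(110/3 - 103)) = -16 + 4*(149*(-199/3)) = -16 + 4*(-29651/3) = -16 - 118604/3 = -118652/3 ≈ -39551.)
q(t, K) = 1/(K + t)
z(150, c) + q(65 - 1*101, 99) = -140*150 + 1/(99 + (65 - 1*101)) = -21000 + 1/(99 + (65 - 101)) = -21000 + 1/(99 - 36) = -21000 + 1/63 = -1322999/63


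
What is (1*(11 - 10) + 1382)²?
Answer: 1912689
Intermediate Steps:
(1*(11 - 10) + 1382)² = (1*1 + 1382)² = (1 + 1382)² = 1383² = 1912689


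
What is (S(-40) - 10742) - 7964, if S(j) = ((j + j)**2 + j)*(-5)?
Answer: -50506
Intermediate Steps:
S(j) = -20*j**2 - 5*j (S(j) = ((2*j)**2 + j)*(-5) = (4*j**2 + j)*(-5) = (j + 4*j**2)*(-5) = -20*j**2 - 5*j)
(S(-40) - 10742) - 7964 = (-5*(-40)*(1 + 4*(-40)) - 10742) - 7964 = (-5*(-40)*(1 - 160) - 10742) - 7964 = (-5*(-40)*(-159) - 10742) - 7964 = (-31800 - 10742) - 7964 = -42542 - 7964 = -50506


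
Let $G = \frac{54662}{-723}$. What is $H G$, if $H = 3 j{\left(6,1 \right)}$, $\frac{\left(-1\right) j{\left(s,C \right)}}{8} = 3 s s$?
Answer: $\frac{47227968}{241} \approx 1.9597 \cdot 10^{5}$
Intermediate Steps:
$j{\left(s,C \right)} = - 24 s^{2}$ ($j{\left(s,C \right)} = - 8 \cdot 3 s s = - 8 \cdot 3 s^{2} = - 24 s^{2}$)
$H = -2592$ ($H = 3 \left(- 24 \cdot 6^{2}\right) = 3 \left(\left(-24\right) 36\right) = 3 \left(-864\right) = -2592$)
$G = - \frac{54662}{723}$ ($G = 54662 \left(- \frac{1}{723}\right) = - \frac{54662}{723} \approx -75.604$)
$H G = \left(-2592\right) \left(- \frac{54662}{723}\right) = \frac{47227968}{241}$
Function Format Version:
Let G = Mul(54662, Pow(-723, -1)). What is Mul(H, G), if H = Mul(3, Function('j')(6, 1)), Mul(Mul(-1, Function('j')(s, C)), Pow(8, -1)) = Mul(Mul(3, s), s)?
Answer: Rational(47227968, 241) ≈ 1.9597e+5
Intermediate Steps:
Function('j')(s, C) = Mul(-24, Pow(s, 2)) (Function('j')(s, C) = Mul(-8, Mul(Mul(3, s), s)) = Mul(-8, Mul(3, Pow(s, 2))) = Mul(-24, Pow(s, 2)))
H = -2592 (H = Mul(3, Mul(-24, Pow(6, 2))) = Mul(3, Mul(-24, 36)) = Mul(3, -864) = -2592)
G = Rational(-54662, 723) (G = Mul(54662, Rational(-1, 723)) = Rational(-54662, 723) ≈ -75.604)
Mul(H, G) = Mul(-2592, Rational(-54662, 723)) = Rational(47227968, 241)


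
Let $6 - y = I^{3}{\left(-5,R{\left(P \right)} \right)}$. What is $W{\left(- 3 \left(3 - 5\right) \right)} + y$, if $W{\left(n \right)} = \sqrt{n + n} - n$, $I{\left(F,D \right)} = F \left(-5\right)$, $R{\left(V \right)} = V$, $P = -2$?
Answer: $-15625 + 2 \sqrt{3} \approx -15622.0$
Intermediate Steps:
$I{\left(F,D \right)} = - 5 F$
$W{\left(n \right)} = - n + \sqrt{2} \sqrt{n}$ ($W{\left(n \right)} = \sqrt{2 n} - n = \sqrt{2} \sqrt{n} - n = - n + \sqrt{2} \sqrt{n}$)
$y = -15619$ ($y = 6 - \left(\left(-5\right) \left(-5\right)\right)^{3} = 6 - 25^{3} = 6 - 15625 = -15619$)
$W{\left(- 3 \left(3 - 5\right) \right)} + y = \left(- \left(-3\right) \left(3 - 5\right) + \sqrt{2} \sqrt{- 3 \left(3 - 5\right)}\right) - 15619 = \left(- \left(-3\right) \left(-2\right) + \sqrt{2} \sqrt{\left(-3\right) \left(-2\right)}\right) - 15619 = \left(\left(-1\right) 6 + \sqrt{2} \sqrt{6}\right) - 15619 = \left(-6 + 2 \sqrt{3}\right) - 15619 = -15625 + 2 \sqrt{3}$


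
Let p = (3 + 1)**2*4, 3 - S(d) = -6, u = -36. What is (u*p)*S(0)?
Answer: -20736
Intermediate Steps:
S(d) = 9 (S(d) = 3 - 1*(-6) = 3 + 6 = 9)
p = 64 (p = 4**2*4 = 16*4 = 64)
(u*p)*S(0) = -36*64*9 = -2304*9 = -20736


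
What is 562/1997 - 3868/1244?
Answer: -1756317/621067 ≈ -2.8279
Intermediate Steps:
562/1997 - 3868/1244 = 562*(1/1997) - 3868*1/1244 = 562/1997 - 967/311 = -1756317/621067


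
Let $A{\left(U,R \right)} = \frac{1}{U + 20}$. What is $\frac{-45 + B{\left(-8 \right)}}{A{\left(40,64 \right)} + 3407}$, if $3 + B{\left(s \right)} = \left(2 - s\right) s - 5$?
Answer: $- \frac{60}{1537} \approx -0.039037$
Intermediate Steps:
$B{\left(s \right)} = -8 + s \left(2 - s\right)$ ($B{\left(s \right)} = -3 + \left(\left(2 - s\right) s - 5\right) = -3 + \left(s \left(2 - s\right) - 5\right) = -3 + \left(-5 + s \left(2 - s\right)\right) = -8 + s \left(2 - s\right)$)
$A{\left(U,R \right)} = \frac{1}{20 + U}$
$\frac{-45 + B{\left(-8 \right)}}{A{\left(40,64 \right)} + 3407} = \frac{-45 - 88}{\frac{1}{20 + 40} + 3407} = \frac{-45 - 88}{\frac{1}{60} + 3407} = \frac{-45 - 88}{\frac{204421}{60}} = \left(-133\right) \frac{60}{204421} = - \frac{60}{1537}$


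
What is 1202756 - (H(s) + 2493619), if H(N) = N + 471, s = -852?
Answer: -1290482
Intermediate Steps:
H(N) = 471 + N
1202756 - (H(s) + 2493619) = 1202756 - ((471 - 852) + 2493619) = 1202756 - (-381 + 2493619) = 1202756 - 1*2493238 = 1202756 - 2493238 = -1290482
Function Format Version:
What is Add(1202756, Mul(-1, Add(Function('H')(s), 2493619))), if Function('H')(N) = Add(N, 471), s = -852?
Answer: -1290482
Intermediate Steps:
Function('H')(N) = Add(471, N)
Add(1202756, Mul(-1, Add(Function('H')(s), 2493619))) = Add(1202756, Mul(-1, Add(Add(471, -852), 2493619))) = Add(1202756, Mul(-1, Add(-381, 2493619))) = Add(1202756, Mul(-1, 2493238)) = Add(1202756, -2493238) = -1290482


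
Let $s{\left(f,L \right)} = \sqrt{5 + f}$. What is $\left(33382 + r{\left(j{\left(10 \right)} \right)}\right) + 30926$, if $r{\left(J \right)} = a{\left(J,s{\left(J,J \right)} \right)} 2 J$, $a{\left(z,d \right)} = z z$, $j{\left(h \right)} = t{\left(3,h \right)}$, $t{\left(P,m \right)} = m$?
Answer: $66308$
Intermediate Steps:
$j{\left(h \right)} = h$
$a{\left(z,d \right)} = z^{2}$
$r{\left(J \right)} = 2 J^{3}$ ($r{\left(J \right)} = J^{2} \cdot 2 J = 2 J^{3}$)
$\left(33382 + r{\left(j{\left(10 \right)} \right)}\right) + 30926 = \left(33382 + 2 \cdot 10^{3}\right) + 30926 = \left(33382 + 2 \cdot 1000\right) + 30926 = \left(33382 + 2000\right) + 30926 = 35382 + 30926 = 66308$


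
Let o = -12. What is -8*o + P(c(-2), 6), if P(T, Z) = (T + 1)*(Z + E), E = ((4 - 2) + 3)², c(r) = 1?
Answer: 158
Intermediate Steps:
E = 25 (E = (2 + 3)² = 5² = 25)
P(T, Z) = (1 + T)*(25 + Z) (P(T, Z) = (T + 1)*(Z + 25) = (1 + T)*(25 + Z))
-8*o + P(c(-2), 6) = -8*(-12) + (25 + 6 + 25*1 + 1*6) = 96 + (25 + 6 + 25 + 6) = 96 + 62 = 158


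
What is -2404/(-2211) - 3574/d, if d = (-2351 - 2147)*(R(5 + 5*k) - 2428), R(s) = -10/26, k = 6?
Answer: 1458371499/1341693023 ≈ 1.0870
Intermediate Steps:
R(s) = -5/13 (R(s) = -10*1/26 = -5/13)
d = 10922874 (d = (-2351 - 2147)*(-5/13 - 2428) = -4498*(-31569/13) = 10922874)
-2404/(-2211) - 3574/d = -2404/(-2211) - 3574/10922874 = -2404*(-1/2211) - 3574*1/10922874 = 2404/2211 - 1787/5461437 = 1458371499/1341693023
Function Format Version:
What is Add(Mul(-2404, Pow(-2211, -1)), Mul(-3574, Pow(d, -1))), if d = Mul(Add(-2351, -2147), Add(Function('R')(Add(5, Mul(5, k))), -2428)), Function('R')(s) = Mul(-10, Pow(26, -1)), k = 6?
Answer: Rational(1458371499, 1341693023) ≈ 1.0870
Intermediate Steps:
Function('R')(s) = Rational(-5, 13) (Function('R')(s) = Mul(-10, Rational(1, 26)) = Rational(-5, 13))
d = 10922874 (d = Mul(Add(-2351, -2147), Add(Rational(-5, 13), -2428)) = Mul(-4498, Rational(-31569, 13)) = 10922874)
Add(Mul(-2404, Pow(-2211, -1)), Mul(-3574, Pow(d, -1))) = Add(Mul(-2404, Pow(-2211, -1)), Mul(-3574, Pow(10922874, -1))) = Add(Mul(-2404, Rational(-1, 2211)), Mul(-3574, Rational(1, 10922874))) = Add(Rational(2404, 2211), Rational(-1787, 5461437)) = Rational(1458371499, 1341693023)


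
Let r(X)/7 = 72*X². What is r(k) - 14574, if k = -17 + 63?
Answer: 1051890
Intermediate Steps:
k = 46
r(X) = 504*X² (r(X) = 7*(72*X²) = 504*X²)
r(k) - 14574 = 504*46² - 14574 = 504*2116 - 14574 = 1066464 - 14574 = 1051890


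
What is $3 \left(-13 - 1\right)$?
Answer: $-42$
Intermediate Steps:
$3 \left(-13 - 1\right) = 3 \left(-14\right) = -42$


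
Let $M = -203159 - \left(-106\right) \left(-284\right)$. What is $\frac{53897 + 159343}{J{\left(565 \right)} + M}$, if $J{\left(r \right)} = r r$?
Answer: $\frac{35540}{14327} \approx 2.4806$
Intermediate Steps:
$J{\left(r \right)} = r^{2}$
$M = -233263$ ($M = -203159 - 30104 = -233263$)
$\frac{53897 + 159343}{J{\left(565 \right)} + M} = \frac{53897 + 159343}{565^{2} - 233263} = \frac{213240}{319225 - 233263} = \frac{213240}{85962} = 213240 \cdot \frac{1}{85962} = \frac{35540}{14327}$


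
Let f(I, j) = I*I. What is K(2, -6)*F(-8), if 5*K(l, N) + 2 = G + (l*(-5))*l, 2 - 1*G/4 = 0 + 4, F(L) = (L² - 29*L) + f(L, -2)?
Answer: -2160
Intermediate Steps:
f(I, j) = I²
F(L) = -29*L + 2*L² (F(L) = (L² - 29*L) + L² = -29*L + 2*L²)
G = -8 (G = 8 - 4*(0 + 4) = 8 - 4*4 = 8 - 16 = -8)
K(l, N) = -2 - l² (K(l, N) = -⅖ + (-8 + (l*(-5))*l)/5 = -⅖ + (-8 + (-5*l)*l)/5 = -⅖ + (-8 - 5*l²)/5 = -⅖ + (-8/5 - l²) = -2 - l²)
K(2, -6)*F(-8) = (-2 - 1*2²)*(-8*(-29 + 2*(-8))) = (-2 - 1*4)*(-8*(-29 - 16)) = (-2 - 4)*(-8*(-45)) = -6*360 = -2160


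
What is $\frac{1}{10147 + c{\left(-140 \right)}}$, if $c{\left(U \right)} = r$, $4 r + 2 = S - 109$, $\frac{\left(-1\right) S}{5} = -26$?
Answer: $\frac{4}{40607} \approx 9.8505 \cdot 10^{-5}$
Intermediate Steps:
$S = 130$ ($S = \left(-5\right) \left(-26\right) = 130$)
$r = \frac{19}{4}$ ($r = - \frac{1}{2} + \frac{130 - 109}{4} = - \frac{1}{2} + \frac{1}{4} \cdot 21 = - \frac{1}{2} + \frac{21}{4} = \frac{19}{4} \approx 4.75$)
$c{\left(U \right)} = \frac{19}{4}$
$\frac{1}{10147 + c{\left(-140 \right)}} = \frac{1}{10147 + \frac{19}{4}} = \frac{1}{\frac{40607}{4}} = \frac{4}{40607}$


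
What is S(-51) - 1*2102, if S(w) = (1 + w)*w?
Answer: 448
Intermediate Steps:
S(w) = w*(1 + w)
S(-51) - 1*2102 = -51*(1 - 51) - 1*2102 = -51*(-50) - 2102 = 2550 - 2102 = 448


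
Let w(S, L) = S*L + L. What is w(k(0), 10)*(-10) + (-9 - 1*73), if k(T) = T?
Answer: -182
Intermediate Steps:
w(S, L) = L + L*S (w(S, L) = L*S + L = L + L*S)
w(k(0), 10)*(-10) + (-9 - 1*73) = (10*(1 + 0))*(-10) + (-9 - 1*73) = (10*1)*(-10) + (-9 - 73) = 10*(-10) - 82 = -100 - 82 = -182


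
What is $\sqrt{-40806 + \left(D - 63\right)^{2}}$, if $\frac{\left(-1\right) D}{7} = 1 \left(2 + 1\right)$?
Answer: $75 i \sqrt{6} \approx 183.71 i$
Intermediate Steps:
$D = -21$ ($D = - 7 \cdot 1 \left(2 + 1\right) = - 7 \cdot 1 \cdot 3 = \left(-7\right) 3 = -21$)
$\sqrt{-40806 + \left(D - 63\right)^{2}} = \sqrt{-40806 + \left(-21 - 63\right)^{2}} = \sqrt{-40806 + \left(-84\right)^{2}} = \sqrt{-40806 + 7056} = \sqrt{-33750} = 75 i \sqrt{6}$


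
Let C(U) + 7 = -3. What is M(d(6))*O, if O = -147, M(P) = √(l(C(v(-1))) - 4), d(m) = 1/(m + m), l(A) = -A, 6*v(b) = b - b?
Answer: -147*√6 ≈ -360.08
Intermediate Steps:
v(b) = 0 (v(b) = (b - b)/6 = (⅙)*0 = 0)
C(U) = -10 (C(U) = -7 - 3 = -10)
d(m) = 1/(2*m)
M(P) = √6 (M(P) = √(-1*(-10) - 4) = √(10 - 4) = √6)
M(d(6))*O = √6*(-147) = -147*√6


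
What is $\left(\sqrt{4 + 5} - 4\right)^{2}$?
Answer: $1$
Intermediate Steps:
$\left(\sqrt{4 + 5} - 4\right)^{2} = \left(\sqrt{9} - 4\right)^{2} = \left(3 - 4\right)^{2} = \left(-1\right)^{2} = 1$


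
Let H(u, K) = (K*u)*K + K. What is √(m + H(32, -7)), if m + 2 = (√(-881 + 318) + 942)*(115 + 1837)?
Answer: √(1840343 + 1952*I*√563) ≈ 1356.7 + 17.07*I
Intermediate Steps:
H(u, K) = K + u*K² (H(u, K) = u*K² + K = K + u*K²)
m = 1838782 + 1952*I*√563 (m = -2 + (√(-881 + 318) + 942)*(115 + 1837) = -2 + (√(-563) + 942)*1952 = -2 + (I*√563 + 942)*1952 = -2 + (942 + I*√563)*1952 = -2 + (1838784 + 1952*I*√563) = 1838782 + 1952*I*√563 ≈ 1.8388e+6 + 46316.0*I)
√(m + H(32, -7)) = √((1838782 + 1952*I*√563) - 7*(1 - 7*32)) = √((1838782 + 1952*I*√563) - 7*(1 - 224)) = √((1838782 + 1952*I*√563) - 7*(-223)) = √((1838782 + 1952*I*√563) + 1561) = √(1840343 + 1952*I*√563)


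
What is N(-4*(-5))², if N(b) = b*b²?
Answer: 64000000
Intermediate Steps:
N(b) = b³
N(-4*(-5))² = ((-4*(-5))³)² = (20³)² = 8000² = 64000000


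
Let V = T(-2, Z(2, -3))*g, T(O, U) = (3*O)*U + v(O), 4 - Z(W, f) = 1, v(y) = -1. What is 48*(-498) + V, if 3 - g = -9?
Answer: -24132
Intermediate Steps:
g = 12 (g = 3 - 1*(-9) = 3 + 9 = 12)
Z(W, f) = 3 (Z(W, f) = 4 - 1*1 = 4 - 1 = 3)
T(O, U) = -1 + 3*O*U (T(O, U) = (3*O)*U - 1 = 3*O*U - 1 = -1 + 3*O*U)
V = -228 (V = (-1 + 3*(-2)*3)*12 = (-1 - 18)*12 = -19*12 = -228)
48*(-498) + V = 48*(-498) - 228 = -23904 - 228 = -24132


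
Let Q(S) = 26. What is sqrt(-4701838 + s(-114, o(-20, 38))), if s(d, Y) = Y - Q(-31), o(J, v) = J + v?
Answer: I*sqrt(4701846) ≈ 2168.4*I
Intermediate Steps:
s(d, Y) = -26 + Y (s(d, Y) = Y - 1*26 = Y - 26 = -26 + Y)
sqrt(-4701838 + s(-114, o(-20, 38))) = sqrt(-4701838 + (-26 + (-20 + 38))) = sqrt(-4701838 + (-26 + 18)) = sqrt(-4701838 - 8) = sqrt(-4701846) = I*sqrt(4701846)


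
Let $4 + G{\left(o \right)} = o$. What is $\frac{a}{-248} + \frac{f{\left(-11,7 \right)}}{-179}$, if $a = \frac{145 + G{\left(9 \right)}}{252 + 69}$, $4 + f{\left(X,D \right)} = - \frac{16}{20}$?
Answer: $\frac{296057}{11874860} \approx 0.024931$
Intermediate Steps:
$f{\left(X,D \right)} = - \frac{24}{5}$ ($f{\left(X,D \right)} = -4 - \frac{16}{20} = -4 - \frac{4}{5} = - \frac{24}{5}$)
$G{\left(o \right)} = -4 + o$
$a = \frac{50}{107}$ ($a = \frac{145 + \left(-4 + 9\right)}{252 + 69} = \frac{145 + 5}{321} = 150 \cdot \frac{1}{321} = \frac{50}{107} \approx 0.46729$)
$\frac{a}{-248} + \frac{f{\left(-11,7 \right)}}{-179} = \frac{50}{107 \left(-248\right)} - \frac{24}{5 \left(-179\right)} = \frac{50}{107} \left(- \frac{1}{248}\right) - - \frac{24}{895} = - \frac{25}{13268} + \frac{24}{895} = \frac{296057}{11874860}$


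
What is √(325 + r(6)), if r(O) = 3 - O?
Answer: √322 ≈ 17.944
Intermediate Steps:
√(325 + r(6)) = √(325 + (3 - 1*6)) = √(325 + (3 - 6)) = √(325 - 3) = √322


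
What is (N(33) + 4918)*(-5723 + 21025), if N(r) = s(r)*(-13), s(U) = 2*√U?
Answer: 75255236 - 397852*√33 ≈ 7.2970e+7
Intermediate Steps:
N(r) = -26*√r (N(r) = (2*√r)*(-13) = -26*√r)
(N(33) + 4918)*(-5723 + 21025) = (-26*√33 + 4918)*(-5723 + 21025) = (4918 - 26*√33)*15302 = 75255236 - 397852*√33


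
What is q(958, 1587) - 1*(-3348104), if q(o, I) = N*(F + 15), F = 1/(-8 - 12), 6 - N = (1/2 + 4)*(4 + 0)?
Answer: 16739623/5 ≈ 3.3479e+6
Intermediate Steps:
N = -12 (N = 6 - (1/2 + 4)*(4 + 0) = 6 - (1/2 + 4)*4 = 6 - 9*4/2 = 6 - 1*18 = 6 - 18 = -12)
F = -1/20 (F = 1/(-20) = -1/20 ≈ -0.050000)
q(o, I) = -897/5 (q(o, I) = -12*(-1/20 + 15) = -12*299/20 = -897/5)
q(958, 1587) - 1*(-3348104) = -897/5 - 1*(-3348104) = -897/5 + 3348104 = 16739623/5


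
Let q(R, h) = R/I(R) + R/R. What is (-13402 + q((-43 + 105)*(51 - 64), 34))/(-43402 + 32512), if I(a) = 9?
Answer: 24283/19602 ≈ 1.2388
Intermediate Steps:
q(R, h) = 1 + R/9 (q(R, h) = R/9 + R/R = R*(⅑) + 1 = R/9 + 1 = 1 + R/9)
(-13402 + q((-43 + 105)*(51 - 64), 34))/(-43402 + 32512) = (-13402 + (1 + ((-43 + 105)*(51 - 64))/9))/(-43402 + 32512) = (-13402 + (1 + (62*(-13))/9))/(-10890) = (-13402 + (1 + (⅑)*(-806)))*(-1/10890) = (-13402 + (1 - 806/9))*(-1/10890) = (-13402 - 797/9)*(-1/10890) = -121415/9*(-1/10890) = 24283/19602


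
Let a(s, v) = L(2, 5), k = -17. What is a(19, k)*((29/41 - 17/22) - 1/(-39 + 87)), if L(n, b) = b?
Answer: -9335/21648 ≈ -0.43122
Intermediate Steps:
a(s, v) = 5
a(19, k)*((29/41 - 17/22) - 1/(-39 + 87)) = 5*((29/41 - 17/22) - 1/(-39 + 87)) = 5*((29*(1/41) - 17*1/22) - 1/48) = 5*((29/41 - 17/22) - 1*1/48) = 5*(-59/902 - 1/48) = 5*(-1867/21648) = -9335/21648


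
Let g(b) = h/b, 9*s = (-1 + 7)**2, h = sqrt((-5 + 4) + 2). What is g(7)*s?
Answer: 4/7 ≈ 0.57143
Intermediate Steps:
h = 1 (h = sqrt(-1 + 2) = sqrt(1) = 1)
s = 4 (s = (-1 + 7)**2/9 = (1/9)*6**2 = (1/9)*36 = 4)
g(b) = 1/b
g(7)*s = 4/7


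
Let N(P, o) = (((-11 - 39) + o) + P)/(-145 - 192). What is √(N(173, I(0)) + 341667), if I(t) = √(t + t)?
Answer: 2*√9700684518/337 ≈ 584.52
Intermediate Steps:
I(t) = √2*√t (I(t) = √(2*t) = √2*√t)
N(P, o) = 50/337 - P/337 - o/337 (N(P, o) = ((-50 + o) + P)/(-337) = (-50 + P + o)*(-1/337) = 50/337 - P/337 - o/337)
√(N(173, I(0)) + 341667) = √((50/337 - 1/337*173 - √2*√0/337) + 341667) = √((50/337 - 173/337 - √2*0/337) + 341667) = √((50/337 - 173/337 - 1/337*0) + 341667) = √((50/337 - 173/337 + 0) + 341667) = √(-123/337 + 341667) = √(115141656/337) = 2*√9700684518/337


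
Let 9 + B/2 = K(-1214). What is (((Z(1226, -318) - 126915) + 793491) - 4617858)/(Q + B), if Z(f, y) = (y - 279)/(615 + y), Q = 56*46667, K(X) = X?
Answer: -391177117/258479694 ≈ -1.5134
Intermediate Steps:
Q = 2613352
Z(f, y) = (-279 + y)/(615 + y)
B = -2446 (B = -18 + 2*(-1214) = -18 - 2428 = -2446)
(((Z(1226, -318) - 126915) + 793491) - 4617858)/(Q + B) = ((((-279 - 318)/(615 - 318) - 126915) + 793491) - 4617858)/(2613352 - 2446) = (((-597/297 - 126915) + 793491) - 4617858)/2610906 = ((((1/297)*(-597) - 126915) + 793491) - 4617858)*(1/2610906) = (((-199/99 - 126915) + 793491) - 4617858)*(1/2610906) = ((-12564784/99 + 793491) - 4617858)*(1/2610906) = (65990825/99 - 4617858)*(1/2610906) = -391177117/99*1/2610906 = -391177117/258479694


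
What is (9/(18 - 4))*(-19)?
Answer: -171/14 ≈ -12.214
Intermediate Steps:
(9/(18 - 4))*(-19) = (9/14)*(-19) = -171/14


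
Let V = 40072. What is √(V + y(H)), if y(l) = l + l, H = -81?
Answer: √39910 ≈ 199.77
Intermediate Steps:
y(l) = 2*l
√(V + y(H)) = √(40072 + 2*(-81)) = √(40072 - 162) = √39910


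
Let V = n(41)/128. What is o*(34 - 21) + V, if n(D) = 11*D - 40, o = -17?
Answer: -27877/128 ≈ -217.79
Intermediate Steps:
n(D) = -40 + 11*D
V = 411/128 (V = (-40 + 11*41)/128 = (-40 + 451)*(1/128) = 411*(1/128) = 411/128 ≈ 3.2109)
o*(34 - 21) + V = -17*(34 - 21) + 411/128 = -17*13 + 411/128 = -221 + 411/128 = -27877/128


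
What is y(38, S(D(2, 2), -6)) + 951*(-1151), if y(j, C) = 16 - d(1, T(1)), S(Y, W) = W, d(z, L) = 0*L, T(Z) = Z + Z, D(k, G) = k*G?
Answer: -1094585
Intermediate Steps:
D(k, G) = G*k
T(Z) = 2*Z
d(z, L) = 0
y(j, C) = 16 (y(j, C) = 16 - 1*0 = 16 + 0 = 16)
y(38, S(D(2, 2), -6)) + 951*(-1151) = 16 + 951*(-1151) = 16 - 1094601 = -1094585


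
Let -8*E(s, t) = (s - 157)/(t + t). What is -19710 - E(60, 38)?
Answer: -11983777/608 ≈ -19710.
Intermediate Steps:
E(s, t) = -(-157 + s)/(16*t) (E(s, t) = -(s - 157)/(8*(t + t)) = -(-157 + s)/(8*(2*t)) = -(-157 + s)*1/(2*t)/8 = -(-157 + s)/(16*t))
-19710 - E(60, 38) = -19710 - (157 - 1*60)/(16*38) = -19710 - (157 - 60)/(16*38) = -19710 - 97/(16*38) = -19710 - 1*97/608 = -19710 - 97/608 = -11983777/608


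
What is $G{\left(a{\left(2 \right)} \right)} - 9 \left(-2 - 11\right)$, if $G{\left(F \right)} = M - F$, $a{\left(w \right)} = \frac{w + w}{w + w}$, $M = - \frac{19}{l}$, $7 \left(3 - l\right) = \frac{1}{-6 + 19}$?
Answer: $\frac{29823}{272} \approx 109.64$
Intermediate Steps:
$l = \frac{272}{91}$ ($l = 3 - \frac{1}{7 \left(-6 + 19\right)} = 3 - \frac{1}{7 \cdot 13} = 3 - \frac{1}{91} = \frac{272}{91} \approx 2.989$)
$M = - \frac{1729}{272}$ ($M = - \frac{19}{\frac{272}{91}} = \left(-19\right) \frac{91}{272} = - \frac{1729}{272} \approx -6.3566$)
$a{\left(w \right)} = 1$ ($a{\left(w \right)} = \frac{2 w}{2 w} = 2 w \frac{1}{2 w} = 1$)
$G{\left(F \right)} = - \frac{1729}{272} - F$
$G{\left(a{\left(2 \right)} \right)} - 9 \left(-2 - 11\right) = \left(- \frac{1729}{272} - 1\right) - 9 \left(-2 - 11\right) = \left(- \frac{1729}{272} - 1\right) - -117 = - \frac{2001}{272} + 117 = \frac{29823}{272}$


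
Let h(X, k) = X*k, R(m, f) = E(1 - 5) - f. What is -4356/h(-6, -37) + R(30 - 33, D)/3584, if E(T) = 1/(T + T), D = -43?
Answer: -2971883/151552 ≈ -19.610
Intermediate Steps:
E(T) = 1/(2*T)
R(m, f) = -1/8 - f (R(m, f) = 1/(2*(1 - 5)) - f = (1/2)/(-4) - f = (1/2)*(-1/4) - f = -1/8 - f)
-4356/h(-6, -37) + R(30 - 33, D)/3584 = -4356/((-6*(-37))) + (-1/8 - 1*(-43))/3584 = -4356/222 + (-1/8 + 43)*(1/3584) = -4356*1/222 + (343/8)*(1/3584) = -726/37 + 49/4096 = -2971883/151552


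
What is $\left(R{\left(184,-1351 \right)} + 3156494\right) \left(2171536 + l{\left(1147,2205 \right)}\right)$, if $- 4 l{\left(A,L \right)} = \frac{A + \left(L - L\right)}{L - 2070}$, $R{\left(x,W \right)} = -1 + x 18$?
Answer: $\frac{741055348672573}{108} \approx 6.8616 \cdot 10^{12}$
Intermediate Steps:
$R{\left(x,W \right)} = -1 + 18 x$
$l{\left(A,L \right)} = - \frac{A}{4 \left(-2070 + L\right)}$ ($l{\left(A,L \right)} = - \frac{\left(A + \left(L - L\right)\right) \frac{1}{L - 2070}}{4} = - \frac{\left(A + 0\right) \frac{1}{-2070 + L}}{4} = - \frac{A \frac{1}{-2070 + L}}{4} = - \frac{A}{4 \left(-2070 + L\right)}$)
$\left(R{\left(184,-1351 \right)} + 3156494\right) \left(2171536 + l{\left(1147,2205 \right)}\right) = \left(\left(-1 + 18 \cdot 184\right) + 3156494\right) \left(2171536 - \frac{1147}{-8280 + 4 \cdot 2205}\right) = \left(\left(-1 + 3312\right) + 3156494\right) \left(2171536 - \frac{1147}{-8280 + 8820}\right) = \left(3311 + 3156494\right) \left(2171536 - \frac{1147}{540}\right) = 3159805 \left(2171536 - 1147 \cdot \frac{1}{540}\right) = 3159805 \left(2171536 - \frac{1147}{540}\right) = 3159805 \cdot \frac{1172628293}{540} = \frac{741055348672573}{108}$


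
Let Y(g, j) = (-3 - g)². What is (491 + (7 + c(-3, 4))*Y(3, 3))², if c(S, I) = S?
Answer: 403225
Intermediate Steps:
(491 + (7 + c(-3, 4))*Y(3, 3))² = (491 + (7 - 3)*(3 + 3)²)² = (491 + 4*6²)² = (491 + 4*36)² = (491 + 144)² = 635² = 403225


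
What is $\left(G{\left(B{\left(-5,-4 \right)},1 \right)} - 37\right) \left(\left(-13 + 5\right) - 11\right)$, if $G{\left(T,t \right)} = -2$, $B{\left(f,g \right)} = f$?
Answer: $741$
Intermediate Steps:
$\left(G{\left(B{\left(-5,-4 \right)},1 \right)} - 37\right) \left(\left(-13 + 5\right) - 11\right) = \left(-2 - 37\right) \left(\left(-13 + 5\right) - 11\right) = - 39 \left(-8 - 11\right) = \left(-39\right) \left(-19\right) = 741$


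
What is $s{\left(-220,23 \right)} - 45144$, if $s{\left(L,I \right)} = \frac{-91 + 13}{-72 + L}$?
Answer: $- \frac{6590985}{146} \approx -45144.0$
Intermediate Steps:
$s{\left(L,I \right)} = - \frac{78}{-72 + L}$
$s{\left(-220,23 \right)} - 45144 = - \frac{78}{-72 - 220} - 45144 = - \frac{78}{-292} - 45144 = \left(-78\right) \left(- \frac{1}{292}\right) - 45144 = \frac{39}{146} - 45144 = - \frac{6590985}{146}$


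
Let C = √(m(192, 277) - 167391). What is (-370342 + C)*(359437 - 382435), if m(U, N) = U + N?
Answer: 8517125316 - 22998*I*√166922 ≈ 8.5171e+9 - 9.3961e+6*I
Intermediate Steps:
m(U, N) = N + U
C = I*√166922 (C = √((277 + 192) - 167391) = √(469 - 167391) = √(-166922) = I*√166922 ≈ 408.56*I)
(-370342 + C)*(359437 - 382435) = (-370342 + I*√166922)*(359437 - 382435) = (-370342 + I*√166922)*(-22998) = 8517125316 - 22998*I*√166922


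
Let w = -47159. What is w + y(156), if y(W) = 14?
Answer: -47145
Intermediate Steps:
w + y(156) = -47159 + 14 = -47145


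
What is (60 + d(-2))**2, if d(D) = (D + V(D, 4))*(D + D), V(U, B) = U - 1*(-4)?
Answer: 3600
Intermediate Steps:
V(U, B) = 4 + U (V(U, B) = U + 4 = 4 + U)
d(D) = 2*D*(4 + 2*D) (d(D) = (D + (4 + D))*(D + D) = (4 + 2*D)*(2*D) = 2*D*(4 + 2*D))
(60 + d(-2))**2 = (60 + 4*(-2)*(2 - 2))**2 = (60 + 4*(-2)*0)**2 = (60 + 0)**2 = 60**2 = 3600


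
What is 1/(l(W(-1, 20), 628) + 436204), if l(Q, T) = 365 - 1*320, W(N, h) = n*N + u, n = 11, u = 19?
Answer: 1/436249 ≈ 2.2923e-6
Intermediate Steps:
W(N, h) = 19 + 11*N (W(N, h) = 11*N + 19 = 19 + 11*N)
l(Q, T) = 45 (l(Q, T) = 365 - 320 = 45)
1/(l(W(-1, 20), 628) + 436204) = 1/(45 + 436204) = 1/436249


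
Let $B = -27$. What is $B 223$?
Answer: $-6021$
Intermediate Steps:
$B 223 = \left(-27\right) 223 = -6021$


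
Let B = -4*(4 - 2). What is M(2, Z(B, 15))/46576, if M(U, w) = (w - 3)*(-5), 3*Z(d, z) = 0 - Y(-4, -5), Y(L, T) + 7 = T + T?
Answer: -5/17466 ≈ -0.00028627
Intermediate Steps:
B = -8 (B = -4*2 = -8)
Y(L, T) = -7 + 2*T (Y(L, T) = -7 + (T + T) = -7 + 2*T)
Z(d, z) = 17/3 (Z(d, z) = (0 - (-7 + 2*(-5)))/3 = (0 - (-7 - 10))/3 = (0 - 1*(-17))/3 = (0 + 17)/3 = (⅓)*17 = 17/3)
M(U, w) = 15 - 5*w (M(U, w) = (-3 + w)*(-5) = 15 - 5*w)
M(2, Z(B, 15))/46576 = (15 - 5*17/3)/46576 = (15 - 85/3)*(1/46576) = -40/3*1/46576 = -5/17466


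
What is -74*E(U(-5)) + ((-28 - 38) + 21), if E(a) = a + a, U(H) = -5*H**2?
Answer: 18455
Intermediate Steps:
E(a) = 2*a
-74*E(U(-5)) + ((-28 - 38) + 21) = -148*(-5*(-5)**2) + ((-28 - 38) + 21) = -148*(-5*25) + (-66 + 21) = -148*(-125) - 45 = -74*(-250) - 45 = 18500 - 45 = 18455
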